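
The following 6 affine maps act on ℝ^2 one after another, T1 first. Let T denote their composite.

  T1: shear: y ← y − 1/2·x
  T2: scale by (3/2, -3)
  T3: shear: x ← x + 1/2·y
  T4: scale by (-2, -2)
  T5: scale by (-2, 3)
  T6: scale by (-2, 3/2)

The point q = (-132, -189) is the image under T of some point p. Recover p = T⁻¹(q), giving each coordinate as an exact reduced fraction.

T1 = [1 0 0; -1/2 1 0; 0 0 1]
T2·T1 = [3/2 0 0; 3/2 -3 0; 0 0 1]
T3·…·T1 = [9/4 -3/2 0; 3/2 -3 0; 0 0 1]
T4·…·T1 = [-9/2 3 0; -3 6 0; 0 0 1]
T5·…·T1 = [9 -6 0; -9 18 0; 0 0 1]
T6·…·T1 = [-18 12 0; -27/2 27 0; 0 0 1]
det M = -324; M⁻¹ = [-1/12 1/27 0; -1/24 1/18 0; 0 0 1]
M⁻¹ · (-132, -189)ᵀ = (4, -5)ᵀ

p = (4, -5)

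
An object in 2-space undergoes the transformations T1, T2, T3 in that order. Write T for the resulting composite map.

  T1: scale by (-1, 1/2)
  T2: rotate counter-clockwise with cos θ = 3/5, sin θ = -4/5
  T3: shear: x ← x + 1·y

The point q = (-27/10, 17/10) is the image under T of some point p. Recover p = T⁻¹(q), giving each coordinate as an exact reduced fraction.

p = (4, -5)

T1 = [-1 0 0; 0 1/2 0; 0 0 1]
T2·T1 = [-3/5 2/5 0; 4/5 3/10 0; 0 0 1]
T3·…·T1 = [1/5 7/10 0; 4/5 3/10 0; 0 0 1]
det M = -1/2; M⁻¹ = [-3/5 7/5 0; 8/5 -2/5 0; 0 0 1]
M⁻¹ · (-27/10, 17/10)ᵀ = (4, -5)ᵀ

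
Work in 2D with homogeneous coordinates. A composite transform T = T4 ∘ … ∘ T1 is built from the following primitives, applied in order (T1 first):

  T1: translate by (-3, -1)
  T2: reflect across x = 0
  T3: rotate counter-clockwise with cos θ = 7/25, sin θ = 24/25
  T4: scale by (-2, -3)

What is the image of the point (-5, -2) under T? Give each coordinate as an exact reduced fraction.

T(p) = (-256/25, -513/25)

T1 translate by (-3, -1): (-5, -2) → (-8, -3)
T2 reflect across x = 0: (-8, -3) → (8, -3)
T3 rotate counter-clockwise with cos θ = 7/25, sin θ = 24/25: (8, -3) → (128/25, 171/25)
T4 scale by (-2, -3): (128/25, 171/25) → (-256/25, -513/25)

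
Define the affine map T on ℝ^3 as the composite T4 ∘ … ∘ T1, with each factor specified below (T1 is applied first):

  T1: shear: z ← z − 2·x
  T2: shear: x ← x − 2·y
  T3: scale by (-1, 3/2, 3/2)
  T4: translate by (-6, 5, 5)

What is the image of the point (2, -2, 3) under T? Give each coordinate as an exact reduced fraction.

T(p) = (-12, 2, 7/2)

T1 shear: z ← z − 2·x: (2, -2, 3) → (2, -2, -1)
T2 shear: x ← x − 2·y: (2, -2, -1) → (6, -2, -1)
T3 scale by (-1, 3/2, 3/2): (6, -2, -1) → (-6, -3, -3/2)
T4 translate by (-6, 5, 5): (-6, -3, -3/2) → (-12, 2, 7/2)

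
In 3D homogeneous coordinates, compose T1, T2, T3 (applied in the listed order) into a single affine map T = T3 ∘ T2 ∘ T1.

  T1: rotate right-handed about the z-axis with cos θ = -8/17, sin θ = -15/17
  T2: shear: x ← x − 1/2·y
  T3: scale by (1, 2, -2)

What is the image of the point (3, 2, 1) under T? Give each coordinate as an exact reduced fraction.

T1 rotate right-handed about the z-axis with cos θ = -8/17, sin θ = -15/17: (3, 2, 1) → (6/17, -61/17, 1)
T2 shear: x ← x − 1/2·y: (6/17, -61/17, 1) → (73/34, -61/17, 1)
T3 scale by (1, 2, -2): (73/34, -61/17, 1) → (73/34, -122/17, -2)

T(p) = (73/34, -122/17, -2)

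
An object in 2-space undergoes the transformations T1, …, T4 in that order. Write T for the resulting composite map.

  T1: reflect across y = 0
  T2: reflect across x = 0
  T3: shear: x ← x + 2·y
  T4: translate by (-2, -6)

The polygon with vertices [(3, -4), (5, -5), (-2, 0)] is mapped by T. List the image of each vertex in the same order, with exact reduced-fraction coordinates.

image vertices: (3, -2), (3, -1), (0, -6)

T1 reflect across y = 0: (3, -4) → (3, 4); (5, -5) → (5, 5); (-2, 0) → (-2, 0)
T2 reflect across x = 0: (3, 4) → (-3, 4); (5, 5) → (-5, 5); (-2, 0) → (2, 0)
T3 shear: x ← x + 2·y: (-3, 4) → (5, 4); (-5, 5) → (5, 5); (2, 0) → (2, 0)
T4 translate by (-2, -6): (5, 4) → (3, -2); (5, 5) → (3, -1); (2, 0) → (0, -6)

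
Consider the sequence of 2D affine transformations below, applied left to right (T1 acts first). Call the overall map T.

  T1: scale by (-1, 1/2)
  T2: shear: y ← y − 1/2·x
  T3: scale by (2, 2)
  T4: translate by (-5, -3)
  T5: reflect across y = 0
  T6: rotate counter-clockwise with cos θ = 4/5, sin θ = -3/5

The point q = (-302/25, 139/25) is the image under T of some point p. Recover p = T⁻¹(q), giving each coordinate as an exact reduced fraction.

T1 = [-1 0 0; 0 1/2 0; 0 0 1]
T2·T1 = [-1 0 0; 1/2 1/2 0; 0 0 1]
T3·…·T1 = [-2 0 0; 1 1 0; 0 0 1]
T4·…·T1 = [-2 0 -5; 1 1 -3; 0 0 1]
T5·…·T1 = [-2 0 -5; -1 -1 3; 0 0 1]
T6·…·T1 = [-11/5 -3/5 -11/5; 2/5 -4/5 27/5; 0 0 1]
det M = 2; M⁻¹ = [-2/5 3/10 -5/2; -1/5 -11/10 11/2; 0 0 1]
M⁻¹ · (-302/25, 139/25)ᵀ = (4, 9/5)ᵀ

p = (4, 9/5)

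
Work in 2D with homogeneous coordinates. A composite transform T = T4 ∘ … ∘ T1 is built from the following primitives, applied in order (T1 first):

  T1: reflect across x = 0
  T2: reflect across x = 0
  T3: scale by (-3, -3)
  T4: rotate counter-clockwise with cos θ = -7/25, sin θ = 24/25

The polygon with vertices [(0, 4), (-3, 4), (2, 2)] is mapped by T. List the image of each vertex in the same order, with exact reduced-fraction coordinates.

T1 reflect across x = 0: (0, 4) → (0, 4); (-3, 4) → (3, 4); (2, 2) → (-2, 2)
T2 reflect across x = 0: (0, 4) → (0, 4); (3, 4) → (-3, 4); (-2, 2) → (2, 2)
T3 scale by (-3, -3): (0, 4) → (0, -12); (-3, 4) → (9, -12); (2, 2) → (-6, -6)
T4 rotate counter-clockwise with cos θ = -7/25, sin θ = 24/25: (0, -12) → (288/25, 84/25); (9, -12) → (9, 12); (-6, -6) → (186/25, -102/25)

image vertices: (288/25, 84/25), (9, 12), (186/25, -102/25)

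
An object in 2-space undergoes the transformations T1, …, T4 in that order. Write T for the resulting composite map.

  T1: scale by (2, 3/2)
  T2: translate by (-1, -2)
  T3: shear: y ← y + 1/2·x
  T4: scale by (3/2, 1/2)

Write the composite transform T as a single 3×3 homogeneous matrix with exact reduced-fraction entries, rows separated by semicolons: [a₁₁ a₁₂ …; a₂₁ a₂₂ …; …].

T = [3 0 -3/2; 1/2 3/4 -5/4; 0 0 1]

T1 = [2 0 0; 0 3/2 0; 0 0 1]
T2·T1 = [2 0 -1; 0 3/2 -2; 0 0 1]
T3·…·T1 = [2 0 -1; 1 3/2 -5/2; 0 0 1]
T4·…·T1 = [3 0 -3/2; 1/2 3/4 -5/4; 0 0 1]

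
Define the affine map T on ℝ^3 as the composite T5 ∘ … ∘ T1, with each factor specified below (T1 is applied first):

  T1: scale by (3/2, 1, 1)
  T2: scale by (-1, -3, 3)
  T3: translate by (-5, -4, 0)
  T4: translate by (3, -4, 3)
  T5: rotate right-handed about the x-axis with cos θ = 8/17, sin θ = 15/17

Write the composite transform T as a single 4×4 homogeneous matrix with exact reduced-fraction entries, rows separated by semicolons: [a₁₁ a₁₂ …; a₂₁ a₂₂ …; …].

T1 = [3/2 0 0 0; 0 1 0 0; 0 0 1 0; 0 0 0 1]
T2·T1 = [-3/2 0 0 0; 0 -3 0 0; 0 0 3 0; 0 0 0 1]
T3·…·T1 = [-3/2 0 0 -5; 0 -3 0 -4; 0 0 3 0; 0 0 0 1]
T4·…·T1 = [-3/2 0 0 -2; 0 -3 0 -8; 0 0 3 3; 0 0 0 1]
T5·…·T1 = [-3/2 0 0 -2; 0 -24/17 -45/17 -109/17; 0 -45/17 24/17 -96/17; 0 0 0 1]

T = [-3/2 0 0 -2; 0 -24/17 -45/17 -109/17; 0 -45/17 24/17 -96/17; 0 0 0 1]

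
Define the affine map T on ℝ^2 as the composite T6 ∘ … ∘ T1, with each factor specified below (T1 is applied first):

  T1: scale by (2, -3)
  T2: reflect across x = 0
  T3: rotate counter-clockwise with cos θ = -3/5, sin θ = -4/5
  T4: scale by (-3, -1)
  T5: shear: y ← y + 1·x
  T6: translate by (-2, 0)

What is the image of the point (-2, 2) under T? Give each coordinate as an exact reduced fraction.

T1 scale by (2, -3): (-2, 2) → (-4, -6)
T2 reflect across x = 0: (-4, -6) → (4, -6)
T3 rotate counter-clockwise with cos θ = -3/5, sin θ = -4/5: (4, -6) → (-36/5, 2/5)
T4 scale by (-3, -1): (-36/5, 2/5) → (108/5, -2/5)
T5 shear: y ← y + 1·x: (108/5, -2/5) → (108/5, 106/5)
T6 translate by (-2, 0): (108/5, 106/5) → (98/5, 106/5)

T(p) = (98/5, 106/5)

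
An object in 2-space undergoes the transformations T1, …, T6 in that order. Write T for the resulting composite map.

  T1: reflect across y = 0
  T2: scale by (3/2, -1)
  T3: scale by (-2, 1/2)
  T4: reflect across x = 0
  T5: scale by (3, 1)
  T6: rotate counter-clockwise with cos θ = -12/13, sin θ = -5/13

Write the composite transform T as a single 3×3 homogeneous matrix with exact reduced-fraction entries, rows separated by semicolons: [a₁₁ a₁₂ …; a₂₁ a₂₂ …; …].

T = [-108/13 5/26 0; -45/13 -6/13 0; 0 0 1]

T1 = [1 0 0; 0 -1 0; 0 0 1]
T2·T1 = [3/2 0 0; 0 1 0; 0 0 1]
T3·…·T1 = [-3 0 0; 0 1/2 0; 0 0 1]
T4·…·T1 = [3 0 0; 0 1/2 0; 0 0 1]
T5·…·T1 = [9 0 0; 0 1/2 0; 0 0 1]
T6·…·T1 = [-108/13 5/26 0; -45/13 -6/13 0; 0 0 1]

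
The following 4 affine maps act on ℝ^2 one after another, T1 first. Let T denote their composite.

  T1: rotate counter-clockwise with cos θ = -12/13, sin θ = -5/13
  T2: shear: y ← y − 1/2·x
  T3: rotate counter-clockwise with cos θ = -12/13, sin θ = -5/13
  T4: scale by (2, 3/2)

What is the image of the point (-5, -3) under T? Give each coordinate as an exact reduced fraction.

T(p) = (-695/169, -2061/338)

T1 rotate counter-clockwise with cos θ = -12/13, sin θ = -5/13: (-5, -3) → (45/13, 61/13)
T2 shear: y ← y − 1/2·x: (45/13, 61/13) → (45/13, 77/26)
T3 rotate counter-clockwise with cos θ = -12/13, sin θ = -5/13: (45/13, 77/26) → (-695/338, -687/169)
T4 scale by (2, 3/2): (-695/338, -687/169) → (-695/169, -2061/338)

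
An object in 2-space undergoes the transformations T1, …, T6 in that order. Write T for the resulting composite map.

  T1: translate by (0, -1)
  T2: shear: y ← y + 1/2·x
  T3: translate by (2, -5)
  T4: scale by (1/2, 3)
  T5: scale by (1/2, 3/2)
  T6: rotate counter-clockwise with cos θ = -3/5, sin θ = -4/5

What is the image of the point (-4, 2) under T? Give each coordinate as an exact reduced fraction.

T1 translate by (0, -1): (-4, 2) → (-4, 1)
T2 shear: y ← y + 1/2·x: (-4, 1) → (-4, -1)
T3 translate by (2, -5): (-4, -1) → (-2, -6)
T4 scale by (1/2, 3): (-2, -6) → (-1, -18)
T5 scale by (1/2, 3/2): (-1, -18) → (-1/2, -27)
T6 rotate counter-clockwise with cos θ = -3/5, sin θ = -4/5: (-1/2, -27) → (-213/10, 83/5)

T(p) = (-213/10, 83/5)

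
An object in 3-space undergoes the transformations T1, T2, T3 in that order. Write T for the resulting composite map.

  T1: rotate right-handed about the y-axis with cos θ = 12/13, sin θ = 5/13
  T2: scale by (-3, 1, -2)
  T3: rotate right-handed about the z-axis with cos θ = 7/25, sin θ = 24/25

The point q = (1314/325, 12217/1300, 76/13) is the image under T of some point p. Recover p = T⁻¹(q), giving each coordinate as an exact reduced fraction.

p = (-2, -5/4, -4)

T1 = [12/13 0 5/13 0; 0 1 0 0; -5/13 0 12/13 0; 0 0 0 1]
T2·T1 = [-36/13 0 -15/13 0; 0 1 0 0; 10/13 0 -24/13 0; 0 0 0 1]
T3·…·T1 = [-252/325 -24/25 -21/65 0; -864/325 7/25 -72/65 0; 10/13 0 -24/13 0; 0 0 0 1]
det M = 6; M⁻¹ = [-28/325 -96/325 5/26 0; -24/25 7/25 0 0; -7/195 -8/65 -6/13 0; 0 0 0 1]
M⁻¹ · (1314/325, 12217/1300, 76/13)ᵀ = (-2, -5/4, -4)ᵀ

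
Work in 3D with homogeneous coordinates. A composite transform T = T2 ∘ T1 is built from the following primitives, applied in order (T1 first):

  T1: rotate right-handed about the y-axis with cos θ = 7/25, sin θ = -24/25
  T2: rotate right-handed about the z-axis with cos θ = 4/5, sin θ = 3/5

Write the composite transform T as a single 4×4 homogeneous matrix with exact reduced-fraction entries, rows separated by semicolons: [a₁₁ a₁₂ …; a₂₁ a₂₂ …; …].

T = [28/125 -3/5 -96/125 0; 21/125 4/5 -72/125 0; 24/25 0 7/25 0; 0 0 0 1]

T1 = [7/25 0 -24/25 0; 0 1 0 0; 24/25 0 7/25 0; 0 0 0 1]
T2·T1 = [28/125 -3/5 -96/125 0; 21/125 4/5 -72/125 0; 24/25 0 7/25 0; 0 0 0 1]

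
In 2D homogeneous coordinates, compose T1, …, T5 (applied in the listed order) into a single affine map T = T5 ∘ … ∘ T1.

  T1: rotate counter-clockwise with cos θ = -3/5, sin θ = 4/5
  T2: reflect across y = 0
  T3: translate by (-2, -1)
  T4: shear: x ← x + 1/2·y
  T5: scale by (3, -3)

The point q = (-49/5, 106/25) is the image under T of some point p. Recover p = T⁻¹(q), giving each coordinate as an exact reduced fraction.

T1 = [-3/5 -4/5 0; 4/5 -3/5 0; 0 0 1]
T2·T1 = [-3/5 -4/5 0; -4/5 3/5 0; 0 0 1]
T3·…·T1 = [-3/5 -4/5 -2; -4/5 3/5 -1; 0 0 1]
T4·…·T1 = [-1 -1/2 -5/2; -4/5 3/5 -1; 0 0 1]
T5·…·T1 = [-3 -3/2 -15/2; 12/5 -9/5 3; 0 0 1]
det M = 9; M⁻¹ = [-1/5 1/6 -2; -4/15 -1/3 -1; 0 0 1]
M⁻¹ · (-49/5, 106/25)ᵀ = (2/3, 1/5)ᵀ

p = (2/3, 1/5)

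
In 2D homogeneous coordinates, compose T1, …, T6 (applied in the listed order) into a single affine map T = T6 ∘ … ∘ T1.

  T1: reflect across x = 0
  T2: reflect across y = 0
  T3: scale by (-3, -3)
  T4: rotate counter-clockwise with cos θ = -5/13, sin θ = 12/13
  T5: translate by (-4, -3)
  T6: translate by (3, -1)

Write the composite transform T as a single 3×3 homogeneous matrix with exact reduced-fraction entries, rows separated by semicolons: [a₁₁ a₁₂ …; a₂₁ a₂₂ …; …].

T1 = [-1 0 0; 0 1 0; 0 0 1]
T2·T1 = [-1 0 0; 0 -1 0; 0 0 1]
T3·…·T1 = [3 0 0; 0 3 0; 0 0 1]
T4·…·T1 = [-15/13 -36/13 0; 36/13 -15/13 0; 0 0 1]
T5·…·T1 = [-15/13 -36/13 -4; 36/13 -15/13 -3; 0 0 1]
T6·…·T1 = [-15/13 -36/13 -1; 36/13 -15/13 -4; 0 0 1]

T = [-15/13 -36/13 -1; 36/13 -15/13 -4; 0 0 1]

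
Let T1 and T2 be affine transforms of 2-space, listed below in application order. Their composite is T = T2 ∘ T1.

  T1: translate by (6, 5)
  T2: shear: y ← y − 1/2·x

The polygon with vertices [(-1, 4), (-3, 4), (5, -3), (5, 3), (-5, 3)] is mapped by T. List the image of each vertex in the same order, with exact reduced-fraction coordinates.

image vertices: (5, 13/2), (3, 15/2), (11, -7/2), (11, 5/2), (1, 15/2)

T1 translate by (6, 5): (-1, 4) → (5, 9); (-3, 4) → (3, 9); (5, -3) → (11, 2); (5, 3) → (11, 8); (-5, 3) → (1, 8)
T2 shear: y ← y − 1/2·x: (5, 9) → (5, 13/2); (3, 9) → (3, 15/2); (11, 2) → (11, -7/2); (11, 8) → (11, 5/2); (1, 8) → (1, 15/2)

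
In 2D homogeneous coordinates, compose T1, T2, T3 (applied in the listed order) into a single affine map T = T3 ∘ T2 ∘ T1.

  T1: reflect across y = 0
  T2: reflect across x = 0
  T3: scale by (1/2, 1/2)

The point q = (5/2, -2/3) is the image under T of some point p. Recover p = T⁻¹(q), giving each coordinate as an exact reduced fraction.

T1 = [1 0 0; 0 -1 0; 0 0 1]
T2·T1 = [-1 0 0; 0 -1 0; 0 0 1]
T3·…·T1 = [-1/2 0 0; 0 -1/2 0; 0 0 1]
det M = 1/4; M⁻¹ = [-2 0 0; 0 -2 0; 0 0 1]
M⁻¹ · (5/2, -2/3)ᵀ = (-5, 4/3)ᵀ

p = (-5, 4/3)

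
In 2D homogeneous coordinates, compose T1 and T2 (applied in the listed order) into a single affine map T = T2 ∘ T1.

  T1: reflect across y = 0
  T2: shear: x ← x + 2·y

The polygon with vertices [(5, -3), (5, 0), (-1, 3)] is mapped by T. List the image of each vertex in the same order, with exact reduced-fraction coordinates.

T1 reflect across y = 0: (5, -3) → (5, 3); (5, 0) → (5, 0); (-1, 3) → (-1, -3)
T2 shear: x ← x + 2·y: (5, 3) → (11, 3); (5, 0) → (5, 0); (-1, -3) → (-7, -3)

image vertices: (11, 3), (5, 0), (-7, -3)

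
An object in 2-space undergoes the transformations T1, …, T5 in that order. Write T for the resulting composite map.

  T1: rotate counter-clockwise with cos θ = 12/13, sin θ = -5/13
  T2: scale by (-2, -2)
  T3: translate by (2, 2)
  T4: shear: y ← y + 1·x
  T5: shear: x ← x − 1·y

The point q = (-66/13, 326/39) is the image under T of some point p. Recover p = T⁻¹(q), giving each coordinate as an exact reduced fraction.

p = (0, -5/3)

T1 = [12/13 5/13 0; -5/13 12/13 0; 0 0 1]
T2·T1 = [-24/13 -10/13 0; 10/13 -24/13 0; 0 0 1]
T3·…·T1 = [-24/13 -10/13 2; 10/13 -24/13 2; 0 0 1]
T4·…·T1 = [-24/13 -10/13 2; -14/13 -34/13 4; 0 0 1]
T5·…·T1 = [-10/13 24/13 -2; -14/13 -34/13 4; 0 0 1]
det M = 4; M⁻¹ = [-17/26 -6/13 7/13; 7/26 -5/26 17/13; 0 0 1]
M⁻¹ · (-66/13, 326/39)ᵀ = (0, -5/3)ᵀ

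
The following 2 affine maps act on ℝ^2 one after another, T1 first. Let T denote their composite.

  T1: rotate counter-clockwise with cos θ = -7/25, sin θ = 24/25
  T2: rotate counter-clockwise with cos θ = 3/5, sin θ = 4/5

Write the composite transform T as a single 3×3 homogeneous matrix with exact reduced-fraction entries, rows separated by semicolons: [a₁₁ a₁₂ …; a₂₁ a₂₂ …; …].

T = [-117/125 -44/125 0; 44/125 -117/125 0; 0 0 1]

T1 = [-7/25 -24/25 0; 24/25 -7/25 0; 0 0 1]
T2·T1 = [-117/125 -44/125 0; 44/125 -117/125 0; 0 0 1]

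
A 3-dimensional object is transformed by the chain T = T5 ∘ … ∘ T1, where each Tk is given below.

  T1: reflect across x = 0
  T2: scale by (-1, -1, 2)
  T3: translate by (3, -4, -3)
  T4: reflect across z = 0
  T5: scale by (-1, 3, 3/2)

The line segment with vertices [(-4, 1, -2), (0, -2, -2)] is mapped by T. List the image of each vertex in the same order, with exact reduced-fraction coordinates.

image vertices: (1, -15, 21/2), (-3, -6, 21/2)

T1 reflect across x = 0: (-4, 1, -2) → (4, 1, -2); (0, -2, -2) → (0, -2, -2)
T2 scale by (-1, -1, 2): (4, 1, -2) → (-4, -1, -4); (0, -2, -2) → (0, 2, -4)
T3 translate by (3, -4, -3): (-4, -1, -4) → (-1, -5, -7); (0, 2, -4) → (3, -2, -7)
T4 reflect across z = 0: (-1, -5, -7) → (-1, -5, 7); (3, -2, -7) → (3, -2, 7)
T5 scale by (-1, 3, 3/2): (-1, -5, 7) → (1, -15, 21/2); (3, -2, 7) → (-3, -6, 21/2)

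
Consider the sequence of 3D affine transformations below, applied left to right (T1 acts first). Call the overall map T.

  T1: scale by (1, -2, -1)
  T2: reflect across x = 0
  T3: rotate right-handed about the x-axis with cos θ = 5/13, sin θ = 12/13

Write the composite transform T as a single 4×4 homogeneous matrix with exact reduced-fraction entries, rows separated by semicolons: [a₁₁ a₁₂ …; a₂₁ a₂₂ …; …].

T1 = [1 0 0 0; 0 -2 0 0; 0 0 -1 0; 0 0 0 1]
T2·T1 = [-1 0 0 0; 0 -2 0 0; 0 0 -1 0; 0 0 0 1]
T3·…·T1 = [-1 0 0 0; 0 -10/13 12/13 0; 0 -24/13 -5/13 0; 0 0 0 1]

T = [-1 0 0 0; 0 -10/13 12/13 0; 0 -24/13 -5/13 0; 0 0 0 1]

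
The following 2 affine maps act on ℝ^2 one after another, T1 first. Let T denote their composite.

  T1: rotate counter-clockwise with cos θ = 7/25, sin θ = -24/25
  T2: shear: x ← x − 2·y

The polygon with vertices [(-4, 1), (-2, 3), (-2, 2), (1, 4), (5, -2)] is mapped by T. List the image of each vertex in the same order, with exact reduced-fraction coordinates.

image vertices: (-42/5, 103/25), (-16/5, 69/25), (-18/5, 62/25), (19/5, 4/25), (51/5, -134/25)

T1 rotate counter-clockwise with cos θ = 7/25, sin θ = -24/25: (-4, 1) → (-4/25, 103/25); (-2, 3) → (58/25, 69/25); (-2, 2) → (34/25, 62/25); (1, 4) → (103/25, 4/25); (5, -2) → (-13/25, -134/25)
T2 shear: x ← x − 2·y: (-4/25, 103/25) → (-42/5, 103/25); (58/25, 69/25) → (-16/5, 69/25); (34/25, 62/25) → (-18/5, 62/25); (103/25, 4/25) → (19/5, 4/25); (-13/25, -134/25) → (51/5, -134/25)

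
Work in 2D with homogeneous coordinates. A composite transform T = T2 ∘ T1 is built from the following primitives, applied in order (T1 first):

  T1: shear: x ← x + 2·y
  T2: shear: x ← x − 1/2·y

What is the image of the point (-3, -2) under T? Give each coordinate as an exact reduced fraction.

T(p) = (-6, -2)

T1 shear: x ← x + 2·y: (-3, -2) → (-7, -2)
T2 shear: x ← x − 1/2·y: (-7, -2) → (-6, -2)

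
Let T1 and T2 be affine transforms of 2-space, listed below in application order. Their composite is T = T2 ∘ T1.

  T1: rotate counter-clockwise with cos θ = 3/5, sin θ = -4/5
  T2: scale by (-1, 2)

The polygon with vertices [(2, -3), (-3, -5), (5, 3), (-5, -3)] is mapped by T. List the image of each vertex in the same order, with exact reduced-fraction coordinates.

image vertices: (6/5, -34/5), (29/5, -6/5), (-27/5, -22/5), (27/5, 22/5)

T1 rotate counter-clockwise with cos θ = 3/5, sin θ = -4/5: (2, -3) → (-6/5, -17/5); (-3, -5) → (-29/5, -3/5); (5, 3) → (27/5, -11/5); (-5, -3) → (-27/5, 11/5)
T2 scale by (-1, 2): (-6/5, -17/5) → (6/5, -34/5); (-29/5, -3/5) → (29/5, -6/5); (27/5, -11/5) → (-27/5, -22/5); (-27/5, 11/5) → (27/5, 22/5)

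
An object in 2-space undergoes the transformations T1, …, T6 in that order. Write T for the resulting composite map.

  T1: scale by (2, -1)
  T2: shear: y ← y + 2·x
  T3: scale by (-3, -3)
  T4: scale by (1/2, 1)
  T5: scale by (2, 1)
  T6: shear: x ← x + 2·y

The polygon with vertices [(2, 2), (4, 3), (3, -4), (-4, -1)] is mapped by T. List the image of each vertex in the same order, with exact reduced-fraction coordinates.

T1 scale by (2, -1): (2, 2) → (4, -2); (4, 3) → (8, -3); (3, -4) → (6, 4); (-4, -1) → (-8, 1)
T2 shear: y ← y + 2·x: (4, -2) → (4, 6); (8, -3) → (8, 13); (6, 4) → (6, 16); (-8, 1) → (-8, -15)
T3 scale by (-3, -3): (4, 6) → (-12, -18); (8, 13) → (-24, -39); (6, 16) → (-18, -48); (-8, -15) → (24, 45)
T4 scale by (1/2, 1): (-12, -18) → (-6, -18); (-24, -39) → (-12, -39); (-18, -48) → (-9, -48); (24, 45) → (12, 45)
T5 scale by (2, 1): (-6, -18) → (-12, -18); (-12, -39) → (-24, -39); (-9, -48) → (-18, -48); (12, 45) → (24, 45)
T6 shear: x ← x + 2·y: (-12, -18) → (-48, -18); (-24, -39) → (-102, -39); (-18, -48) → (-114, -48); (24, 45) → (114, 45)

image vertices: (-48, -18), (-102, -39), (-114, -48), (114, 45)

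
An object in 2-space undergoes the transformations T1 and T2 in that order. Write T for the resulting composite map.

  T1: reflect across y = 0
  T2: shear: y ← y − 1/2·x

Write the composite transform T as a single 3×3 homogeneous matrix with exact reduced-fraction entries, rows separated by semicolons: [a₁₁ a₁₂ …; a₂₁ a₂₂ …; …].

T1 = [1 0 0; 0 -1 0; 0 0 1]
T2·T1 = [1 0 0; -1/2 -1 0; 0 0 1]

T = [1 0 0; -1/2 -1 0; 0 0 1]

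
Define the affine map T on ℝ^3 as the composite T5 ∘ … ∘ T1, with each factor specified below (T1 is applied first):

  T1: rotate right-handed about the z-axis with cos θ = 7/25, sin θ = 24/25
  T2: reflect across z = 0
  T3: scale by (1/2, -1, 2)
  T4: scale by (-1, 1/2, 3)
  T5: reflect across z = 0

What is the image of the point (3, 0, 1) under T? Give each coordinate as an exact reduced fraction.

T(p) = (-21/50, -36/25, 6)

T1 rotate right-handed about the z-axis with cos θ = 7/25, sin θ = 24/25: (3, 0, 1) → (21/25, 72/25, 1)
T2 reflect across z = 0: (21/25, 72/25, 1) → (21/25, 72/25, -1)
T3 scale by (1/2, -1, 2): (21/25, 72/25, -1) → (21/50, -72/25, -2)
T4 scale by (-1, 1/2, 3): (21/50, -72/25, -2) → (-21/50, -36/25, -6)
T5 reflect across z = 0: (-21/50, -36/25, -6) → (-21/50, -36/25, 6)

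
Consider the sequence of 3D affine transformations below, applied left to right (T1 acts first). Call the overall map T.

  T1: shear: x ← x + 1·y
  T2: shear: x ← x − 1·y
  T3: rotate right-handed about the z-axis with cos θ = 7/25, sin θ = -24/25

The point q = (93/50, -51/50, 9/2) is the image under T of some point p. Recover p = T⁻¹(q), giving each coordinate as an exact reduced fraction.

T1 = [1 1 0 0; 0 1 0 0; 0 0 1 0; 0 0 0 1]
T2·T1 = [1 0 0 0; 0 1 0 0; 0 0 1 0; 0 0 0 1]
T3·…·T1 = [7/25 24/25 0 0; -24/25 7/25 0 0; 0 0 1 0; 0 0 0 1]
det M = 1; M⁻¹ = [7/25 -24/25 0 0; 24/25 7/25 0 0; 0 0 1 0; 0 0 0 1]
M⁻¹ · (93/50, -51/50, 9/2)ᵀ = (3/2, 3/2, 9/2)ᵀ

p = (3/2, 3/2, 9/2)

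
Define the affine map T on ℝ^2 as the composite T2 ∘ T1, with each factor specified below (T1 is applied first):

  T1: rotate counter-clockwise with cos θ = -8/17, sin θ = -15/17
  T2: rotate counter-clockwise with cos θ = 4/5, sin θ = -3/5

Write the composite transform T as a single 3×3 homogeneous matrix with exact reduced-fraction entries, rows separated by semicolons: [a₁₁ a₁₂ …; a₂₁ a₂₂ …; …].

T = [-77/85 36/85 0; -36/85 -77/85 0; 0 0 1]

T1 = [-8/17 15/17 0; -15/17 -8/17 0; 0 0 1]
T2·T1 = [-77/85 36/85 0; -36/85 -77/85 0; 0 0 1]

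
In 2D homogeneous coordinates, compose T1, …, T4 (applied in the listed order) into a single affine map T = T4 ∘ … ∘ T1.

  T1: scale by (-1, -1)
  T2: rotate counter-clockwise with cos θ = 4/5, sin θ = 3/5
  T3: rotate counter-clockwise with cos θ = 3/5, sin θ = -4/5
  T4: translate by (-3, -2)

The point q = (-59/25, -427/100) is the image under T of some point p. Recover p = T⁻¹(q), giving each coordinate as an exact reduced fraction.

T1 = [-1 0 0; 0 -1 0; 0 0 1]
T2·T1 = [-4/5 3/5 0; -3/5 -4/5 0; 0 0 1]
T3·…·T1 = [-24/25 -7/25 0; 7/25 -24/25 0; 0 0 1]
T4·…·T1 = [-24/25 -7/25 -3; 7/25 -24/25 -2; 0 0 1]
det M = 1; M⁻¹ = [-24/25 7/25 -58/25; -7/25 -24/25 -69/25; 0 0 1]
M⁻¹ · (-59/25, -427/100)ᵀ = (-5/4, 2)ᵀ

p = (-5/4, 2)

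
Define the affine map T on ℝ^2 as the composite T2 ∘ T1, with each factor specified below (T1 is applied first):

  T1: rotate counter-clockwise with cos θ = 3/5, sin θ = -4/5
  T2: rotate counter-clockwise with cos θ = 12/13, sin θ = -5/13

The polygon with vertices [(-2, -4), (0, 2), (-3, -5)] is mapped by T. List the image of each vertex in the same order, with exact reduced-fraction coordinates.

T1 rotate counter-clockwise with cos θ = 3/5, sin θ = -4/5: (-2, -4) → (-22/5, -4/5); (0, 2) → (8/5, 6/5); (-3, -5) → (-29/5, -3/5)
T2 rotate counter-clockwise with cos θ = 12/13, sin θ = -5/13: (-22/5, -4/5) → (-284/65, 62/65); (8/5, 6/5) → (126/65, 32/65); (-29/5, -3/5) → (-363/65, 109/65)

image vertices: (-284/65, 62/65), (126/65, 32/65), (-363/65, 109/65)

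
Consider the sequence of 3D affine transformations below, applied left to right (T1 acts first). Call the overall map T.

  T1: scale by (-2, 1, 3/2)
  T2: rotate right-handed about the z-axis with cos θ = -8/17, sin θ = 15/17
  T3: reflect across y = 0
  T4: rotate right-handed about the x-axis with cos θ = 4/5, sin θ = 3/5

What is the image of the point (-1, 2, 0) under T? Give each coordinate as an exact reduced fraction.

T1 scale by (-2, 1, 3/2): (-1, 2, 0) → (2, 2, 0)
T2 rotate right-handed about the z-axis with cos θ = -8/17, sin θ = 15/17: (2, 2, 0) → (-46/17, 14/17, 0)
T3 reflect across y = 0: (-46/17, 14/17, 0) → (-46/17, -14/17, 0)
T4 rotate right-handed about the x-axis with cos θ = 4/5, sin θ = 3/5: (-46/17, -14/17, 0) → (-46/17, -56/85, -42/85)

T(p) = (-46/17, -56/85, -42/85)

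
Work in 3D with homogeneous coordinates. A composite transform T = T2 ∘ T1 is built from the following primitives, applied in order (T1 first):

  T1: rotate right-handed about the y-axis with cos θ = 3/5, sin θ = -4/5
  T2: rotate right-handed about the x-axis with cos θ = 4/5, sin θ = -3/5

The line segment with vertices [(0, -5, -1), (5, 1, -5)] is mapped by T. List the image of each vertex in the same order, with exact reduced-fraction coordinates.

T1 rotate right-handed about the y-axis with cos θ = 3/5, sin θ = -4/5: (0, -5, -1) → (4/5, -5, -3/5); (5, 1, -5) → (7, 1, 1)
T2 rotate right-handed about the x-axis with cos θ = 4/5, sin θ = -3/5: (4/5, -5, -3/5) → (4/5, -109/25, 63/25); (7, 1, 1) → (7, 7/5, 1/5)

image vertices: (4/5, -109/25, 63/25), (7, 7/5, 1/5)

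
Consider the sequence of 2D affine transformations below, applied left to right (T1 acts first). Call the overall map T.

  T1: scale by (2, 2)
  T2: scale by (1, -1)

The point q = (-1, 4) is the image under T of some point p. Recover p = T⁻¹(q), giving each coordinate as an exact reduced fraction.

p = (-1/2, -2)

T1 = [2 0 0; 0 2 0; 0 0 1]
T2·T1 = [2 0 0; 0 -2 0; 0 0 1]
det M = -4; M⁻¹ = [1/2 0 0; 0 -1/2 0; 0 0 1]
M⁻¹ · (-1, 4)ᵀ = (-1/2, -2)ᵀ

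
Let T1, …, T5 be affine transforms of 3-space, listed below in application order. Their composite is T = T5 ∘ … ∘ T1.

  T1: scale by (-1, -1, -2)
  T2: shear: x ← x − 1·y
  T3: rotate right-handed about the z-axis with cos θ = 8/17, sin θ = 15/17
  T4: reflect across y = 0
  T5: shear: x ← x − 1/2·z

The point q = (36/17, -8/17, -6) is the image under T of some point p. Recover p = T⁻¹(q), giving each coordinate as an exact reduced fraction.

p = (-1, -1, 3)

T1 = [-1 0 0 0; 0 -1 0 0; 0 0 -2 0; 0 0 0 1]
T2·T1 = [-1 1 0 0; 0 -1 0 0; 0 0 -2 0; 0 0 0 1]
T3·…·T1 = [-8/17 23/17 0 0; -15/17 7/17 0 0; 0 0 -2 0; 0 0 0 1]
T4·…·T1 = [-8/17 23/17 0 0; 15/17 -7/17 0 0; 0 0 -2 0; 0 0 0 1]
T5·…·T1 = [-8/17 23/17 1 0; 15/17 -7/17 0 0; 0 0 -2 0; 0 0 0 1]
det M = 2; M⁻¹ = [7/17 23/17 7/34 0; 15/17 8/17 15/34 0; 0 0 -1/2 0; 0 0 0 1]
M⁻¹ · (36/17, -8/17, -6)ᵀ = (-1, -1, 3)ᵀ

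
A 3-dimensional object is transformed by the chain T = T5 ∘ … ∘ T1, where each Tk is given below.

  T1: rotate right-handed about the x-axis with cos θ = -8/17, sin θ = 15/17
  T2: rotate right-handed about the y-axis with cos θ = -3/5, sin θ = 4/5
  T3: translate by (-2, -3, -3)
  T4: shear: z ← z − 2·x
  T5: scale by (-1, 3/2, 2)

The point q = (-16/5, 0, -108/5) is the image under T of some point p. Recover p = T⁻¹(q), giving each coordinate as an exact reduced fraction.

T1 = [1 0 0 0; 0 -8/17 -15/17 0; 0 15/17 -8/17 0; 0 0 0 1]
T2·T1 = [-3/5 12/17 -32/85 0; 0 -8/17 -15/17 0; -4/5 -9/17 24/85 0; 0 0 0 1]
T3·…·T1 = [-3/5 12/17 -32/85 -2; 0 -8/17 -15/17 -3; -4/5 -9/17 24/85 -3; 0 0 0 1]
T4·…·T1 = [-3/5 12/17 -32/85 -2; 0 -8/17 -15/17 -3; 2/5 -33/17 88/85 1; 0 0 0 1]
T5·…·T1 = [3/5 -12/17 32/85 2; 0 -12/17 -45/34 -9/2; 4/5 -66/17 176/85 2; 0 0 0 1]
det M = -3; M⁻¹ = [11/5 0 -2/5 -18/5; 6/17 -16/51 -9/34 -27/17; -16/85 -10/17 12/85 -217/85; 0 0 0 1]
M⁻¹ · (-16/5, 0, -108/5)ᵀ = (-2, 3, -5)ᵀ

p = (-2, 3, -5)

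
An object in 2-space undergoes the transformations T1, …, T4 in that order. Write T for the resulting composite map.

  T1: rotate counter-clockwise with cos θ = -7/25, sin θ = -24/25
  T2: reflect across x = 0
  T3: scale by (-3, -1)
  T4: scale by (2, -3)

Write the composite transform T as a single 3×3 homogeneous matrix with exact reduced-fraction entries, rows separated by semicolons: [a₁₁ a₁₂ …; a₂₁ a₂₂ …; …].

T1 = [-7/25 24/25 0; -24/25 -7/25 0; 0 0 1]
T2·T1 = [7/25 -24/25 0; -24/25 -7/25 0; 0 0 1]
T3·…·T1 = [-21/25 72/25 0; 24/25 7/25 0; 0 0 1]
T4·…·T1 = [-42/25 144/25 0; -72/25 -21/25 0; 0 0 1]

T = [-42/25 144/25 0; -72/25 -21/25 0; 0 0 1]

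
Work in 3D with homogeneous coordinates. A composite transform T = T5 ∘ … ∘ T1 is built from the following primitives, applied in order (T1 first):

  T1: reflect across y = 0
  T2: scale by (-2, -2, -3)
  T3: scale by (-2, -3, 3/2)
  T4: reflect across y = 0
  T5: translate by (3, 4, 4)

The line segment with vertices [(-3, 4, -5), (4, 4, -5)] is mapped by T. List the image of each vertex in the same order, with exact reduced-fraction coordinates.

T1 reflect across y = 0: (-3, 4, -5) → (-3, -4, -5); (4, 4, -5) → (4, -4, -5)
T2 scale by (-2, -2, -3): (-3, -4, -5) → (6, 8, 15); (4, -4, -5) → (-8, 8, 15)
T3 scale by (-2, -3, 3/2): (6, 8, 15) → (-12, -24, 45/2); (-8, 8, 15) → (16, -24, 45/2)
T4 reflect across y = 0: (-12, -24, 45/2) → (-12, 24, 45/2); (16, -24, 45/2) → (16, 24, 45/2)
T5 translate by (3, 4, 4): (-12, 24, 45/2) → (-9, 28, 53/2); (16, 24, 45/2) → (19, 28, 53/2)

image vertices: (-9, 28, 53/2), (19, 28, 53/2)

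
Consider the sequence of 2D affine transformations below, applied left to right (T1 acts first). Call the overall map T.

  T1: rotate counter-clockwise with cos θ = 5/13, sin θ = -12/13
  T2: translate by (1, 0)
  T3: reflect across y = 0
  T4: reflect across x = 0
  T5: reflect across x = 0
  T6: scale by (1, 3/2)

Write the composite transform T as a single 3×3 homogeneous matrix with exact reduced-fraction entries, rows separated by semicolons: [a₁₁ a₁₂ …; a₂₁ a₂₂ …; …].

T = [5/13 12/13 1; 18/13 -15/26 0; 0 0 1]

T1 = [5/13 12/13 0; -12/13 5/13 0; 0 0 1]
T2·T1 = [5/13 12/13 1; -12/13 5/13 0; 0 0 1]
T3·…·T1 = [5/13 12/13 1; 12/13 -5/13 0; 0 0 1]
T4·…·T1 = [-5/13 -12/13 -1; 12/13 -5/13 0; 0 0 1]
T5·…·T1 = [5/13 12/13 1; 12/13 -5/13 0; 0 0 1]
T6·…·T1 = [5/13 12/13 1; 18/13 -15/26 0; 0 0 1]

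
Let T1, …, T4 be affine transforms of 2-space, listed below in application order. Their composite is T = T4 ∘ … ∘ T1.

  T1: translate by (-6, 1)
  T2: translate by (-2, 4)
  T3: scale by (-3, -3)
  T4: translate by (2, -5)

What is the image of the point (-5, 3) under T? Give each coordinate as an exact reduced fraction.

T(p) = (41, -29)

T1 translate by (-6, 1): (-5, 3) → (-11, 4)
T2 translate by (-2, 4): (-11, 4) → (-13, 8)
T3 scale by (-3, -3): (-13, 8) → (39, -24)
T4 translate by (2, -5): (39, -24) → (41, -29)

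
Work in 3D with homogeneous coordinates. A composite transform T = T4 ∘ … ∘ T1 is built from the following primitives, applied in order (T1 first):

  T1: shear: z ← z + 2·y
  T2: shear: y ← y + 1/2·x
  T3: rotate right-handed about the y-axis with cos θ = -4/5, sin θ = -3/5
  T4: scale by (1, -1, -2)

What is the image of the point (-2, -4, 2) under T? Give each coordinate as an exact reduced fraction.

T1 shear: z ← z + 2·y: (-2, -4, 2) → (-2, -4, -6)
T2 shear: y ← y + 1/2·x: (-2, -4, -6) → (-2, -5, -6)
T3 rotate right-handed about the y-axis with cos θ = -4/5, sin θ = -3/5: (-2, -5, -6) → (26/5, -5, 18/5)
T4 scale by (1, -1, -2): (26/5, -5, 18/5) → (26/5, 5, -36/5)

T(p) = (26/5, 5, -36/5)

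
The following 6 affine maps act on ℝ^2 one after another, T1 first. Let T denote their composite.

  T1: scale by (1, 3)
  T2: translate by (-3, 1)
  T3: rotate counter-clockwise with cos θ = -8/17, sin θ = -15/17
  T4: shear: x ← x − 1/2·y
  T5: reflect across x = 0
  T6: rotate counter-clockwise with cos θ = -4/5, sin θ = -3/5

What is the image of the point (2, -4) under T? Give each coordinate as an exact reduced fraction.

T1 scale by (1, 3): (2, -4) → (2, -12)
T2 translate by (-3, 1): (2, -12) → (-1, -11)
T3 rotate counter-clockwise with cos θ = -8/17, sin θ = -15/17: (-1, -11) → (-157/17, 103/17)
T4 shear: x ← x − 1/2·y: (-157/17, 103/17) → (-417/34, 103/17)
T5 reflect across x = 0: (-417/34, 103/17) → (417/34, 103/17)
T6 rotate counter-clockwise with cos θ = -4/5, sin θ = -3/5: (417/34, 103/17) → (-105/17, -415/34)

T(p) = (-105/17, -415/34)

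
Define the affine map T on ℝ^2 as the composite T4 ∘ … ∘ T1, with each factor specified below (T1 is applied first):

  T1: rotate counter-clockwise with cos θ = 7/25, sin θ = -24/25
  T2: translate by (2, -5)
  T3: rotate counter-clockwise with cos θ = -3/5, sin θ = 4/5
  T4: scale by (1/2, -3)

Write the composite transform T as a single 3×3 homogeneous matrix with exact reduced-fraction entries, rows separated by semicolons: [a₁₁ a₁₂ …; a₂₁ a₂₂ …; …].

T1 = [7/25 24/25 0; -24/25 7/25 0; 0 0 1]
T2·T1 = [7/25 24/25 2; -24/25 7/25 -5; 0 0 1]
T3·…·T1 = [3/5 -4/5 14/5; 4/5 3/5 23/5; 0 0 1]
T4·…·T1 = [3/10 -2/5 7/5; -12/5 -9/5 -69/5; 0 0 1]

T = [3/10 -2/5 7/5; -12/5 -9/5 -69/5; 0 0 1]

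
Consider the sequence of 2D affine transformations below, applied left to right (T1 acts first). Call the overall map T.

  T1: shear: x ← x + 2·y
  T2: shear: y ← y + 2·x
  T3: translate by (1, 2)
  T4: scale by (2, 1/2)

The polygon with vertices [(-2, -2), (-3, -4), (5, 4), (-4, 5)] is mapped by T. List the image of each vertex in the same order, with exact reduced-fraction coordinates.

T1 shear: x ← x + 2·y: (-2, -2) → (-6, -2); (-3, -4) → (-11, -4); (5, 4) → (13, 4); (-4, 5) → (6, 5)
T2 shear: y ← y + 2·x: (-6, -2) → (-6, -14); (-11, -4) → (-11, -26); (13, 4) → (13, 30); (6, 5) → (6, 17)
T3 translate by (1, 2): (-6, -14) → (-5, -12); (-11, -26) → (-10, -24); (13, 30) → (14, 32); (6, 17) → (7, 19)
T4 scale by (2, 1/2): (-5, -12) → (-10, -6); (-10, -24) → (-20, -12); (14, 32) → (28, 16); (7, 19) → (14, 19/2)

image vertices: (-10, -6), (-20, -12), (28, 16), (14, 19/2)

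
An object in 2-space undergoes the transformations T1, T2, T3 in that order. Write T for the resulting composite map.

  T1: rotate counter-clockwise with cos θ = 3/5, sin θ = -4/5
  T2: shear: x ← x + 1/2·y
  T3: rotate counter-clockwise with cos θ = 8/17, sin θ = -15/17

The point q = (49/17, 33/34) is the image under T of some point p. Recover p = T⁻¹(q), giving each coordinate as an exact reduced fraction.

p = (-3, 1)

T1 = [3/5 4/5 0; -4/5 3/5 0; 0 0 1]
T2·T1 = [1/5 11/10 0; -4/5 3/5 0; 0 0 1]
T3·…·T1 = [-52/85 89/85 0; -47/85 -117/170 0; 0 0 1]
det M = 1; M⁻¹ = [-117/170 -89/85 0; 47/85 -52/85 0; 0 0 1]
M⁻¹ · (49/17, 33/34)ᵀ = (-3, 1)ᵀ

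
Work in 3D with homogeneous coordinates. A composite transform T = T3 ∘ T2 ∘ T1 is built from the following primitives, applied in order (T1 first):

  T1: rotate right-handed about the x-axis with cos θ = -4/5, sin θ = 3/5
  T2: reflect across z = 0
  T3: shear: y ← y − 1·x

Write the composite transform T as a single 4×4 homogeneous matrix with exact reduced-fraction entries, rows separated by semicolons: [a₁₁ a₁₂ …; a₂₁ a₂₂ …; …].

T1 = [1 0 0 0; 0 -4/5 -3/5 0; 0 3/5 -4/5 0; 0 0 0 1]
T2·T1 = [1 0 0 0; 0 -4/5 -3/5 0; 0 -3/5 4/5 0; 0 0 0 1]
T3·…·T1 = [1 0 0 0; -1 -4/5 -3/5 0; 0 -3/5 4/5 0; 0 0 0 1]

T = [1 0 0 0; -1 -4/5 -3/5 0; 0 -3/5 4/5 0; 0 0 0 1]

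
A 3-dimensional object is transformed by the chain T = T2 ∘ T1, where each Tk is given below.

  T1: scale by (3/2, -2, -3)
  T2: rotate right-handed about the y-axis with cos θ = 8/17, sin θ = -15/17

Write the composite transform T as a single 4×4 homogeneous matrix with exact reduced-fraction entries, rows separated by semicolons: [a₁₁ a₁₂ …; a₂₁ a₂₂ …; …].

T1 = [3/2 0 0 0; 0 -2 0 0; 0 0 -3 0; 0 0 0 1]
T2·T1 = [12/17 0 45/17 0; 0 -2 0 0; 45/34 0 -24/17 0; 0 0 0 1]

T = [12/17 0 45/17 0; 0 -2 0 0; 45/34 0 -24/17 0; 0 0 0 1]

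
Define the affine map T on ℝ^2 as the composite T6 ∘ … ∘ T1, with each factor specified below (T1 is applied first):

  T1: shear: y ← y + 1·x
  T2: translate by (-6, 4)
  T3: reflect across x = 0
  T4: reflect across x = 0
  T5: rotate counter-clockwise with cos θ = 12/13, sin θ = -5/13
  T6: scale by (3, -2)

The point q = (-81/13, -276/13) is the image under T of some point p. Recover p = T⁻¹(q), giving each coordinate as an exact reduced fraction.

T1 = [1 0 0; 1 1 0; 0 0 1]
T2·T1 = [1 0 -6; 1 1 4; 0 0 1]
T3·…·T1 = [-1 0 6; 1 1 4; 0 0 1]
T4·…·T1 = [1 0 -6; 1 1 4; 0 0 1]
T5·…·T1 = [17/13 5/13 -4; 7/13 12/13 6; 0 0 1]
T6·…·T1 = [51/13 15/13 -12; -14/13 -24/13 -12; 0 0 1]
det M = -6; M⁻¹ = [4/13 5/26 6; -7/39 -17/26 -10; 0 0 1]
M⁻¹ · (-81/13, -276/13)ᵀ = (0, 5)ᵀ

p = (0, 5)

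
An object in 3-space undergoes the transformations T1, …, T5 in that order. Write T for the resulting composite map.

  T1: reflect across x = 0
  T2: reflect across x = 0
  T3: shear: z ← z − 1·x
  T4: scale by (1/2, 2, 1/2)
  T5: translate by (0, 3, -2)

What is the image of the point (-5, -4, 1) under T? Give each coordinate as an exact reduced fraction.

T1 reflect across x = 0: (-5, -4, 1) → (5, -4, 1)
T2 reflect across x = 0: (5, -4, 1) → (-5, -4, 1)
T3 shear: z ← z − 1·x: (-5, -4, 1) → (-5, -4, 6)
T4 scale by (1/2, 2, 1/2): (-5, -4, 6) → (-5/2, -8, 3)
T5 translate by (0, 3, -2): (-5/2, -8, 3) → (-5/2, -5, 1)

T(p) = (-5/2, -5, 1)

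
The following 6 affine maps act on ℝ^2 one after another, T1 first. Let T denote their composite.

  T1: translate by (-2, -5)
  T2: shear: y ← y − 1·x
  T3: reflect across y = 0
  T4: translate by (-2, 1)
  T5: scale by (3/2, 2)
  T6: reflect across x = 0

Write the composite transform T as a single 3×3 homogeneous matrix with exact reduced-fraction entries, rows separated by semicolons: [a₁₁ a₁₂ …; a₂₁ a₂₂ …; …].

T1 = [1 0 -2; 0 1 -5; 0 0 1]
T2·T1 = [1 0 -2; -1 1 -3; 0 0 1]
T3·…·T1 = [1 0 -2; 1 -1 3; 0 0 1]
T4·…·T1 = [1 0 -4; 1 -1 4; 0 0 1]
T5·…·T1 = [3/2 0 -6; 2 -2 8; 0 0 1]
T6·…·T1 = [-3/2 0 6; 2 -2 8; 0 0 1]

T = [-3/2 0 6; 2 -2 8; 0 0 1]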